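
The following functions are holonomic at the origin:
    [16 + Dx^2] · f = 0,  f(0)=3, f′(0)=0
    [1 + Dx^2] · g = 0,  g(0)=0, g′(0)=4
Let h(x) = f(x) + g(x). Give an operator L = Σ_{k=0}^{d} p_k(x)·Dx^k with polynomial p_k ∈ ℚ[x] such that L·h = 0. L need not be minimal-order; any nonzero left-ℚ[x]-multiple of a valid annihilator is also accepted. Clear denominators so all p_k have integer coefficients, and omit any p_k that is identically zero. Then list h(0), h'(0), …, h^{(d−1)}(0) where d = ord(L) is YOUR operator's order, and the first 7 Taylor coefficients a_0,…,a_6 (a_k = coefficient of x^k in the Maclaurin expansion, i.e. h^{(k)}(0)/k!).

L = 16 + 17·Dx^2 + Dx^4  (order 4).
h: a_k = 3, 4, -24, -2/3, 32, 1/30, -256/15, …
ICs: h(0) = 3, h′(0) = 4, h′′(0) = -48, h′′′(0) = -4.

f: a_k = 3, 0, -24, 0, 32, 0, -256/15, …
g: a_k = 0, 4, 0, -2/3, 0, 1/30, 0, …
h₀=f+g: left-lcm gives L₀, ord ≤ 4.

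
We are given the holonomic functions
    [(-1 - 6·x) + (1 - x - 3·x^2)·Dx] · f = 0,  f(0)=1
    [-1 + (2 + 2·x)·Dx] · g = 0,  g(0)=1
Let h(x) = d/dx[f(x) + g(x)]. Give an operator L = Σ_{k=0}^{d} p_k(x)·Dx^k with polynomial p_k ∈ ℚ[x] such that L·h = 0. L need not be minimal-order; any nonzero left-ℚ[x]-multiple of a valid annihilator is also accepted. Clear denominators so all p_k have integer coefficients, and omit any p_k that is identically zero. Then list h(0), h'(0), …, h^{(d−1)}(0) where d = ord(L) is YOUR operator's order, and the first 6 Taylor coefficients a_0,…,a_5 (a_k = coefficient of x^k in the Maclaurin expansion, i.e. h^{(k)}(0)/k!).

L = (-108 - 690·x - 1260·x^2 - 1620·x^3 - 810·x^4) + (-165 - 1476·x - 3819·x^2 - 6408·x^3 - 6345·x^4 - 2430·x^5)·Dx + (34 + 114·x + 134·x^2 - 378·x^3 - 1422·x^4 - 1530·x^5 - 540·x^6)·Dx^2  (order 2).
h: a_k = 3/2, 31/4, 339/16, 2427/32, 51235/256, 297921/512, …
ICs: h(0) = 3/2, h′(0) = 31/4.

f: a_k = 1, 1, 4, 7, 19, 40, …
g: a_k = 1, 1/2, -1/8, 1/16, -5/128, 7/256, …
Sum ⇒ L₀ = lclm(L_f,L_g) in ℚ(x)⟨Dx⟩.
Differentiate: ansatz ord ≤ ord L₀ ⇒ L.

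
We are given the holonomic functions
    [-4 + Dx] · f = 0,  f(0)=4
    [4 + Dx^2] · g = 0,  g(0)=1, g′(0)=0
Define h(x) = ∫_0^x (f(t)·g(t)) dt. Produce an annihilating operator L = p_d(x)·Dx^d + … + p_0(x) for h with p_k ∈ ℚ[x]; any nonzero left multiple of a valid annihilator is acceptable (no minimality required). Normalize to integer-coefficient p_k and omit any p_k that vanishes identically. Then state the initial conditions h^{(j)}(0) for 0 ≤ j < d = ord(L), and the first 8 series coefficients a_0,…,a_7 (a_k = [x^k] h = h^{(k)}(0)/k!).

L = 20·Dx - 8·Dx^2 + Dx^3  (order 3).
h: a_k = 0, 4, 8, 8, 8/3, -56/15, -304/45, -208/35, …
ICs: h(0) = 0, h′(0) = 4, h′′(0) = 16.

f: a_k = 4, 16, 32, 128/3, 128/3, 512/15, 1024/45, 4096/315, …
g: a_k = 1, 0, -2, 0, 2/3, 0, -4/45, 0, …
Product ⇒ symmetric product L₀, ord ≤ 2.
h=∫h₀ ⇒ L = L₀·Dx.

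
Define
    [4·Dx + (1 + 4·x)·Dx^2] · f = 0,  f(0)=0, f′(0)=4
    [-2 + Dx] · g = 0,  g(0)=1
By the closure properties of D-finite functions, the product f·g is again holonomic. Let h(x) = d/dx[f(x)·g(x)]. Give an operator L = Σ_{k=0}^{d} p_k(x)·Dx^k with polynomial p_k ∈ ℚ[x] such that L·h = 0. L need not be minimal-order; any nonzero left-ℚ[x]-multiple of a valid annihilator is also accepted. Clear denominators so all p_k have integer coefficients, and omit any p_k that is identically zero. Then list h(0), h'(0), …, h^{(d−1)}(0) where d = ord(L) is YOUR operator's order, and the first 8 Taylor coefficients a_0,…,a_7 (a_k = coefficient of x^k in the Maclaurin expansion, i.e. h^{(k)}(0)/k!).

f: a_k = 0, 4, -8, 64/3, -64, 1024/5, -2048/3, 16384/7, …
g: a_k = 1, 2, 2, 4/3, 2/3, 4/15, 4/45, 8/315, …
L₀ := L_f ⊗_s L_g (sym. prod.), ord ≤ 2.
Differentiate: ansatz ord ≤ ord L₀ ⇒ L.
L = (20 - 32·x + 64·x^2) + (-8 + 16·x - 64·x^2)·Dx + (-1 + 16·x^2)·Dx^2  (order 2).
h: a_k = 4, 0, 40, -128, 1672/3, -6784/3, 413264/45, -1670656/45, …
ICs: h(0) = 4, h′(0) = 0.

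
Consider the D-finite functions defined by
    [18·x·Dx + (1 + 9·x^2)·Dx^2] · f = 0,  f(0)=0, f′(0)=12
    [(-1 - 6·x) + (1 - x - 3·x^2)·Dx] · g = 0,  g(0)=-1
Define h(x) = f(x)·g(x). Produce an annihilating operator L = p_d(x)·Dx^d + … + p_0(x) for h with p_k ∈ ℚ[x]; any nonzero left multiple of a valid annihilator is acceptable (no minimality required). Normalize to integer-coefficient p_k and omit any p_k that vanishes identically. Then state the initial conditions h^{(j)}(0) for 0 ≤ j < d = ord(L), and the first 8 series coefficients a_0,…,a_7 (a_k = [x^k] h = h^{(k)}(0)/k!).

f: a_k = 0, 12, 0, -36, 0, 972/5, 0, -8748/7, …
g: a_k = -1, -1, -4, -7, -19, -40, -97, -217, …
L₀ := L_f ⊗_s L_g (sym. prod.), ord ≤ 2.
L = (6 + 18·x + 162·x^2) + (2 - 6·x + 36·x^2 + 162·x^3)·Dx + (-1 + x - 6·x^2 + 9·x^3 + 27·x^4)·Dx^2  (order 2).
h: a_k = 0, -12, -12, -12, -48, -1392/5, -2112/5, -276/35, …
ICs: h(0) = 0, h′(0) = -12.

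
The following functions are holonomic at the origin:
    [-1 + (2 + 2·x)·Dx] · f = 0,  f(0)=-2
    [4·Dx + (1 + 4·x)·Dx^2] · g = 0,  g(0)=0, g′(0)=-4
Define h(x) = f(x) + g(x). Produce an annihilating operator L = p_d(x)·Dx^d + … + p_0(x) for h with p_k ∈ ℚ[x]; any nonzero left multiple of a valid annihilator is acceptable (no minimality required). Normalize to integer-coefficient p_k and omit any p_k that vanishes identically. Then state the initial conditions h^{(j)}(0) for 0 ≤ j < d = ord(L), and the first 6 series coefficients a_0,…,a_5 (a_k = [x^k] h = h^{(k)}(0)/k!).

L = (52 + 16·x)·Dx + (125 + 232·x + 80·x^2)·Dx^2 + (14 + 78·x + 96·x^2 + 32·x^3)·Dx^3  (order 3).
h: a_k = -2, -5, 33/4, -515/24, 4101/64, -131107/640, …
ICs: h(0) = -2, h′(0) = -5, h′′(0) = 33/2.

f: a_k = -2, -1, 1/4, -1/8, 5/64, -7/128, …
g: a_k = 0, -4, 8, -64/3, 64, -1024/5, …
f+g: L₀ = lclm(L_f,L_g), ord ≤ 1+2.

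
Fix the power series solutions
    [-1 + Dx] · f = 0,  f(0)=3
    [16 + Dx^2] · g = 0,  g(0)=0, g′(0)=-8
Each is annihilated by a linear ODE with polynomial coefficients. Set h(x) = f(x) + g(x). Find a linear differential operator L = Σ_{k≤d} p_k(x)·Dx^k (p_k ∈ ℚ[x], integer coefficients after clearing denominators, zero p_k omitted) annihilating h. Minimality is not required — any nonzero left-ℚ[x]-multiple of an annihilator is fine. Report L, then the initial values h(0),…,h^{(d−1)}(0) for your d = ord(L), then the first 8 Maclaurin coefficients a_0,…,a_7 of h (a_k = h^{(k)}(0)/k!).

L = -16 + 16·Dx - Dx^2 + Dx^3  (order 3).
h: a_k = 3, -5, 3/2, 131/6, 1/8, -409/24, 1/240, 32771/5040, …
ICs: h(0) = 3, h′(0) = -5, h′′(0) = 3.

f: a_k = 3, 3, 3/2, 1/2, 1/8, 1/40, 1/240, 1/1680, …
g: a_k = 0, -8, 0, 64/3, 0, -256/15, 0, 2048/315, …
L₀ := lclm(L_f,L_g); ord L₀ ≤ 1+2.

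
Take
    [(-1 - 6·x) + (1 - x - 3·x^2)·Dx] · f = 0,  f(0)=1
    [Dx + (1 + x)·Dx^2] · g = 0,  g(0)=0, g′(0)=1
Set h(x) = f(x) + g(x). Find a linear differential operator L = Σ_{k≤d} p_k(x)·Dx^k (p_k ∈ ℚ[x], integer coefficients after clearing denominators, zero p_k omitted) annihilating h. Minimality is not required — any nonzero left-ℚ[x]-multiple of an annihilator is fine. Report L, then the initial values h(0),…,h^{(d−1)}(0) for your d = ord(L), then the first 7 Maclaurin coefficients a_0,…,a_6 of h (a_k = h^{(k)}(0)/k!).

L = (58 + 350·x + 636·x^2 + 756·x^3 + 324·x^4)·Dx + (40 + 364·x + 976·x^2 + 1632·x^3 + 1530·x^4 + 540·x^5)·Dx^2 + (-9 - 31·x - 27·x^2 + 115·x^3 + 345·x^4 + 333·x^5 + 108·x^6)·Dx^3  (order 3).
h: a_k = 1, 2, 7/2, 22/3, 75/4, 201/5, 581/6, …
ICs: h(0) = 1, h′(0) = 2, h′′(0) = 7.

f: a_k = 1, 1, 4, 7, 19, 40, 97, …
g: a_k = 0, 1, -1/2, 1/3, -1/4, 1/5, -1/6, …
h₀=f+g: left-lcm gives L₀, ord ≤ 3.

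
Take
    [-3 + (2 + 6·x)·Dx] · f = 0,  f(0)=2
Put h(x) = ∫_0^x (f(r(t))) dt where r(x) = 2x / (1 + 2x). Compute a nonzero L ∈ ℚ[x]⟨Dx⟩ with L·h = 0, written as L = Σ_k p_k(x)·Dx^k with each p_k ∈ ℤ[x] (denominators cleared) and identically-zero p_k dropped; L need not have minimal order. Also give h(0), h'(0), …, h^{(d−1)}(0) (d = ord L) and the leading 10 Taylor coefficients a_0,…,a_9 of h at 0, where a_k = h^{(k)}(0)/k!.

L = -3·Dx + (1 + 10·x + 16·x^2)·Dx^2  (order 2).
h: a_k = 0, 2, 3, -7, 87/4, -1677/20, 3023/8, -106305/56, 658335/64, -11301055/192, …
ICs: h(0) = 0, h′(0) = 2.

f: a_k = 2, 3, -9/4, 27/8, -405/64, 1701/128, -15309/512, 72171/1024, -2814669/16384, 14073345/32768, …
Change of var in L_f (x↦r) gives L₀.
Integrate: L := L₀·Dx.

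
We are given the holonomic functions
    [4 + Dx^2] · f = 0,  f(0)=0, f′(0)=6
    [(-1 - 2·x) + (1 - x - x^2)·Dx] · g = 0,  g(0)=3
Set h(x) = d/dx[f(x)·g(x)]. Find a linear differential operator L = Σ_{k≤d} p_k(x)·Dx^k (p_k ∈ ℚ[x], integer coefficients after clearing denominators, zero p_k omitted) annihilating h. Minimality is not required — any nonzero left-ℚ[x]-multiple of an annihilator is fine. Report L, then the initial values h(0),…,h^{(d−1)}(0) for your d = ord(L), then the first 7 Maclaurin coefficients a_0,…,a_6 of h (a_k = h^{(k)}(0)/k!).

L = (-6 - 16·x - 8·x^2 + 16·x^3 + 8·x^4) + (-1 + 2·x + 12·x^2 + 8·x^3)·Dx + (1 - 3·x - x^2 + 4·x^3 + 2·x^4)·Dx^2  (order 2).
h: a_k = 18, 36, 72, 168, 342, 3312/5, 1250, …
ICs: h(0) = 18, h′(0) = 36.

f: a_k = 0, 6, 0, -4, 0, 4/5, 0, …
g: a_k = 3, 3, 6, 9, 15, 24, 39, …
Sym-product of L_f,L_g gives L₀ (≤ ord 2).
h₀' ⇒ L via d/dx closure of L₀.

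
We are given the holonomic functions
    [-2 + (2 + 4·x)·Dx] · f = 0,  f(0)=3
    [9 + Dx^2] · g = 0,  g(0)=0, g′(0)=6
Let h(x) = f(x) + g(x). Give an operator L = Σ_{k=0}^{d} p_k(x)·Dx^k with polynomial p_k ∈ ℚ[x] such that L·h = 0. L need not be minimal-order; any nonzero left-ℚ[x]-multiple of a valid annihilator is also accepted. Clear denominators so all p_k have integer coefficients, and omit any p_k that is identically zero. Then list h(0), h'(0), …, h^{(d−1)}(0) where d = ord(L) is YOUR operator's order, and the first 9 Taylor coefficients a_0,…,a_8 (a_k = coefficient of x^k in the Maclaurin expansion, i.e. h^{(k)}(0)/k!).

f: a_k = 3, 3, -3/2, 3/2, -15/8, 21/8, -63/16, 99/16, -1287/128, …
g: a_k = 0, 6, 0, -9, 0, 81/20, 0, -243/280, 0, …
f+g: L₀ = lclm(L_f,L_g), ord ≤ 1+2.
L = (-27 - 81·x - 81·x^2) + (18 + 117·x + 243·x^2 + 162·x^3)·Dx + (-3 - 9·x - 9·x^2)·Dx^2 + (2 + 13·x + 27·x^2 + 18·x^3)·Dx^3  (order 3).
h: a_k = 3, 9, -3/2, -15/2, -15/8, 267/40, -63/16, 2979/560, -1287/128, …
ICs: h(0) = 3, h′(0) = 9, h′′(0) = -3.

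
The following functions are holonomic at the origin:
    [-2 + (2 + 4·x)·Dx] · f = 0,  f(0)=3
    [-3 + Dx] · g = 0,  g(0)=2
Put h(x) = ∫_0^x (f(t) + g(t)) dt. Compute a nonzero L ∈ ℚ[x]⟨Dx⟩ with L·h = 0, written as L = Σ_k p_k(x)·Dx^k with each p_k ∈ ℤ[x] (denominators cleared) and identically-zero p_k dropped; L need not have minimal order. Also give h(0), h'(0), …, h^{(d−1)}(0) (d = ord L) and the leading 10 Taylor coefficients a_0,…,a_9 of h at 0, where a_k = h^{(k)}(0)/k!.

L = (6 + 9·x)·Dx + (-5 - 18·x - 18·x^2)·Dx^2 + (1 + 5·x + 6·x^2)·Dx^3  (order 3).
h: a_k = 0, 5, 9/2, 5/2, 21/8, 39/40, 89/80, -153/560, 3951/4480, -4843/4480, …
ICs: h(0) = 0, h′(0) = 5, h′′(0) = 9.

f: a_k = 3, 3, -3/2, 3/2, -15/8, 21/8, -63/16, 99/16, -1287/128, 2145/128, …
g: a_k = 2, 6, 9, 9, 27/4, 81/20, 81/40, 243/280, 729/2240, 243/2240, …
f+g: L₀ = lclm(L_f,L_g), ord ≤ 1+1.
∫: right-multiply L₀ by Dx.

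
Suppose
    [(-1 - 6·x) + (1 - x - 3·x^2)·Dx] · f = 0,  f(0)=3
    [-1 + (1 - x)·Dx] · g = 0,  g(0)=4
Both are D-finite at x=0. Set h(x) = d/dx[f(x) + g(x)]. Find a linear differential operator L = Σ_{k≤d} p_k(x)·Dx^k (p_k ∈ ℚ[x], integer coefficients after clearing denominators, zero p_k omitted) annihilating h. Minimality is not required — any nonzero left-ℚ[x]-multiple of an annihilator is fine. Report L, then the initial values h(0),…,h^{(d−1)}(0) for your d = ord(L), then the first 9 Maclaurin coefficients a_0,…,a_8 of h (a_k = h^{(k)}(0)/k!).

f: a_k = 3, 3, 12, 21, 57, 120, 291, 651, 1524, …
g: a_k = 4, 4, 4, 4, 4, 4, 4, 4, 4, …
Sum ⇒ L₀ = lclm(L_f,L_g) in ℚ(x)⟨Dx⟩.
h₀' ⇒ L via d/dx closure of L₀.
L = (-6 - 72·x - 216·x^3 + 54·x^4) + (6 + 30·x - 18·x^2 + 72·x^3 - 207·x^4 + 54·x^5)·Dx + (-1 + 2·x - 7·x^2 + 18·x^3 + 12·x^4 - 33·x^5 + 9·x^6)·Dx^2  (order 2).
h: a_k = 7, 32, 75, 244, 620, 1770, 4585, 12224, 31329, …
ICs: h(0) = 7, h′(0) = 32.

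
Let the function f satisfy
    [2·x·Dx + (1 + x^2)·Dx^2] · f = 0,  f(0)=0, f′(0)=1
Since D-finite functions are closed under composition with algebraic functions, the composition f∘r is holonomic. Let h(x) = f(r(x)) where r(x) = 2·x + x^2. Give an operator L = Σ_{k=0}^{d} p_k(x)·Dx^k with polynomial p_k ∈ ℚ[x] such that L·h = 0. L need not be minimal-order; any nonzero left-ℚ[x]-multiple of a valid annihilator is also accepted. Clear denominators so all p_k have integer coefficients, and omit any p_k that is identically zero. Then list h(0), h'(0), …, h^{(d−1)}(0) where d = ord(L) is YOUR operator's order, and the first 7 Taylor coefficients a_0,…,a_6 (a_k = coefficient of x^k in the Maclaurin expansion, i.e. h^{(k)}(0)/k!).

L = (-1 + 8·x + 16·x^2 + 12·x^3 + 3·x^4)·Dx + (1 + x + 4·x^2 + 8·x^3 + 5·x^4 + x^5)·Dx^2  (order 2).
h: a_k = 0, 2, 1, -8/3, -4, 22/5, 47/3, …
ICs: h(0) = 0, h′(0) = 2.

f: a_k = 0, 1, 0, -1/3, 0, 1/5, 0, …
Substitute x→r, Dx→(1/r')Dx; clear ⇒ L₀.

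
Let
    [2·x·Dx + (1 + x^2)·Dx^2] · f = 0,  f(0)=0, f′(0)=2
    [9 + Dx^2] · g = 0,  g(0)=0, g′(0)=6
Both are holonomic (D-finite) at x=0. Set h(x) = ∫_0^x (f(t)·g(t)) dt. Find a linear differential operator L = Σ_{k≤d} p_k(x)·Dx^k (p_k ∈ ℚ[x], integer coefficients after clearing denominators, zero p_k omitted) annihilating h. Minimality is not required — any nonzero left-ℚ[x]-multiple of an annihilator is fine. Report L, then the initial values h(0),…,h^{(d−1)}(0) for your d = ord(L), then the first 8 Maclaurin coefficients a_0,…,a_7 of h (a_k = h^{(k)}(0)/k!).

L = (1170 + 3834·x^2 + 4779·x^4 + 2916·x^6 + 729·x^8)·Dx + (396·x + 1044·x^3 + 972·x^5 + 324·x^7)·Dx^2 + (220 + 768·x^2 + 1026·x^4 + 648·x^6 + 162·x^8)·Dx^3 + (44·x + 116·x^3 + 108·x^5 + 36·x^7)·Dx^4 + (10 + 38·x^2 + 55·x^4 + 36·x^6 + 9·x^8)·Dx^5  (order 5).
h: a_k = 0, 0, 0, 4, 0, -22/5, 0, 33/14, …
ICs: h(0) = 0, h′(0) = 0, h′′(0) = 0, h′′′(0) = 24, h′′′′(0) = 0.

f: a_k = 0, 2, 0, -2/3, 0, 2/5, 0, -2/7, …
g: a_k = 0, 6, 0, -9, 0, 81/20, 0, -243/280, …
f·g: L₀ = L_f ⊗_s L_g, ord ≤ 2·2.
∫: right-multiply L₀ by Dx.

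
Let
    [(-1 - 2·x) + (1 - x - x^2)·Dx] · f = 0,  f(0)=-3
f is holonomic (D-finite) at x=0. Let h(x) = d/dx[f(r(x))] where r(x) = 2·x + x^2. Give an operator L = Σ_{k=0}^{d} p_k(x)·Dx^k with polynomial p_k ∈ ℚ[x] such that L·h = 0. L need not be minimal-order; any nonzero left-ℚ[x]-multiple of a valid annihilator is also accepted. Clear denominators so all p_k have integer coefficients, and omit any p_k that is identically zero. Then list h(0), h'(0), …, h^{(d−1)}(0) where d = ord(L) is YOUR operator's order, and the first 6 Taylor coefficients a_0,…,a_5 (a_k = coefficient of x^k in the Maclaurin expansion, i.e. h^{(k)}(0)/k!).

f: a_k = -3, -3, -6, -9, -15, -24, …
h₀=f(r): pull back L_f along r ⇒ L₀.
h₀' ⇒ L via d/dx closure of L₀.
L = (9 + 42·x + 105·x^2 + 164·x^3 + 141·x^4 + 60·x^5 + 10·x^6) + (-1 - 3·x + 9·x^2 + 39·x^3 + 55·x^4 + 39·x^5 + 14·x^6 + 2·x^7)·Dx  (order 1).
h: a_k = -6, -54, -288, -1416, -6510, -28710, …
ICs: h(0) = -6.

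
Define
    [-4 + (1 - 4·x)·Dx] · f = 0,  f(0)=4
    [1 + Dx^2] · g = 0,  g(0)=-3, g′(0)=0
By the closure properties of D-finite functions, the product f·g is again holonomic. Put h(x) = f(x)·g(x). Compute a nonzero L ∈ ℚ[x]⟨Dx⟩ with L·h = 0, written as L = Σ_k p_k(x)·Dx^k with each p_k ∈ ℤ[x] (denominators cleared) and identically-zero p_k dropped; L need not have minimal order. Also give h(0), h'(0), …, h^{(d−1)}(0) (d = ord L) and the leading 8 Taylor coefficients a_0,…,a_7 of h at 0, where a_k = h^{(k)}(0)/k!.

f: a_k = 4, 16, 64, 256, 1024, 4096, 16384, 65536, …
g: a_k = -3, 0, 3/2, 0, -1/8, 0, 1/240, 0, …
Sym-product of L_f,L_g gives L₀ (≤ ord 2).
L = (-1 + 4·x) + 8·Dx + (-1 + 4·x)·Dx^2  (order 2).
h: a_k = -12, -48, -186, -744, -5953/2, -11906, -2857439/60, -2857439/15, …
ICs: h(0) = -12, h′(0) = -48.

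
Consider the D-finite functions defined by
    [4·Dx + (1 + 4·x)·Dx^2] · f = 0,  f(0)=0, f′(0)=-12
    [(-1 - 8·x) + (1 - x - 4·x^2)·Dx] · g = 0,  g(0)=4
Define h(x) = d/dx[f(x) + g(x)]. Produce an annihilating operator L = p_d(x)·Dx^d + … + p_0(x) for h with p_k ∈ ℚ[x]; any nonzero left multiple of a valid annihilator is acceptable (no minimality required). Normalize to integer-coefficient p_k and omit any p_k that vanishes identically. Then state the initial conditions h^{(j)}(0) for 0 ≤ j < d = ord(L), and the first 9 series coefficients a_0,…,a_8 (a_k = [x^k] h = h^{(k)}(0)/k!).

L = (-268 - 1616·x - 5504·x^2 - 4608·x^3 - 6144·x^4) + (-11 - 360·x - 3008·x^2 - 7680·x^3 - 9472·x^4 - 10240·x^5)·Dx + (7 + 67·x + 154·x^2 - 136·x^3 - 928·x^4 - 2176·x^5 - 2048·x^6)·Dx^2  (order 2).
h: a_k = -8, 88, -84, 1232, -1772, 16632, -36804, 233888, -680988, …
ICs: h(0) = -8, h′(0) = 88.

f: a_k = 0, -12, 24, -64, 192, -3072/5, 2048, -49152/7, 24576, …
g: a_k = 4, 4, 20, 36, 116, 260, 724, 1764, 4660, …
h₀=f+g: left-lcm gives L₀, ord ≤ 3.
h₀' ⇒ L via d/dx closure of L₀.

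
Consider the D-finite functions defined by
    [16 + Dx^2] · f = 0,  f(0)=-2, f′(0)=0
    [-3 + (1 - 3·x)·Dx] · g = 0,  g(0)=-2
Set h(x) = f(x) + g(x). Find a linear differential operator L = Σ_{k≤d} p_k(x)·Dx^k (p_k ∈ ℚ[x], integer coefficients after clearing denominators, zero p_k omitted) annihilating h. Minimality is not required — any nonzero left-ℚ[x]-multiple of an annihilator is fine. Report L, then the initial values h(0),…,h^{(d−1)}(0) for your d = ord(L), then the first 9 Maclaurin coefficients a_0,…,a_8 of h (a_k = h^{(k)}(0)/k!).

L = (-1680 + 2304·x - 3456·x^2) + (272 - 1584·x + 3456·x^2 - 3456·x^3)·Dx + (-105 + 144·x - 216·x^2)·Dx^2 + (17 - 99·x + 216·x^2 - 216·x^3)·Dx^3  (order 3).
h: a_k = -4, -6, -2, -54, -550/3, -486, -65098/45, -4374, -4134454/315, …
ICs: h(0) = -4, h′(0) = -6, h′′(0) = -4.

f: a_k = -2, 0, 16, 0, -64/3, 0, 512/45, 0, -1024/315, …
g: a_k = -2, -6, -18, -54, -162, -486, -1458, -4374, -13122, …
f+g: L₀ = lclm(L_f,L_g), ord ≤ 2+1.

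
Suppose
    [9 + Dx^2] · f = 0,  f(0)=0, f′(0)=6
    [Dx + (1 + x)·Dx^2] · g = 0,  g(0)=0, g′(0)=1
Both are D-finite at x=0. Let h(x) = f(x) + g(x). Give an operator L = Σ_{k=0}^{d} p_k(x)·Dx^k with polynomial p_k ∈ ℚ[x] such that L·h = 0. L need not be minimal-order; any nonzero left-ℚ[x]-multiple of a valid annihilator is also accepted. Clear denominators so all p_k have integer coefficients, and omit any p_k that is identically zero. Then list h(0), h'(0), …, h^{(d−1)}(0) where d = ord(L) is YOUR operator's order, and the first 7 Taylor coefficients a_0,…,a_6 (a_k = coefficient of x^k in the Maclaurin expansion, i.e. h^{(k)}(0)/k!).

f: a_k = 0, 6, 0, -9, 0, 81/20, 0, …
g: a_k = 0, 1, -1/2, 1/3, -1/4, 1/5, -1/6, …
Sum ⇒ L₀ = lclm(L_f,L_g) in ℚ(x)⟨Dx⟩.
L = (135 + 162·x + 81·x^2)·Dx + (99 + 261·x + 243·x^2 + 81·x^3)·Dx^2 + (15 + 18·x + 9·x^2)·Dx^3 + (11 + 29·x + 27·x^2 + 9·x^3)·Dx^4  (order 4).
h: a_k = 0, 7, -1/2, -26/3, -1/4, 17/4, -1/6, …
ICs: h(0) = 0, h′(0) = 7, h′′(0) = -1, h′′′(0) = -52.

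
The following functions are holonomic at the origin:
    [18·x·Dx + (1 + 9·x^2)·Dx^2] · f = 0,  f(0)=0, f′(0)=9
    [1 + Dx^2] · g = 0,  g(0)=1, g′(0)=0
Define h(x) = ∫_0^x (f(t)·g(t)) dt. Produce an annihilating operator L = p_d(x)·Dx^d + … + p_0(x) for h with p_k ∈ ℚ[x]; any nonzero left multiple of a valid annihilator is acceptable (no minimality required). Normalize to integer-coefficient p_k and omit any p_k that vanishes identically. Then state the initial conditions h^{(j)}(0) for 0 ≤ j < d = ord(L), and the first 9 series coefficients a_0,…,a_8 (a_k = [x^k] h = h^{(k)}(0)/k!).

f: a_k = 0, 9, 0, -27, 0, 729/5, 0, -6561/7, 0, …
g: a_k = 1, 0, -1/2, 0, 1/24, 0, -1/720, 0, 1/40320, …
h₀=f·g: eliminate ⇒ L₀, order ≤ 2·2.
Integrate: L := L₀·Dx.
L = (370 + 9594·x^2 + 4131·x^4 + 2916·x^6 + 6561·x^8)·Dx + (684·x + 6804·x^3 + 8748·x^5 + 26244·x^7)·Dx^2 + (380 + 9792·x^2 + 5346·x^4 + 5832·x^6 + 13122·x^8)·Dx^3 + (684·x + 6804·x^3 + 8748·x^5 + 26244·x^7)·Dx^4 + (10 + 198·x^2 + 1215·x^4 + 2916·x^6 + 6561·x^8)·Dx^5  (order 5).
h: a_k = 0, 0, 9/2, 0, -63/8, 0, 2129/80, 0, -566341/4480, …
ICs: h(0) = 0, h′(0) = 0, h′′(0) = 9, h′′′(0) = 0, h′′′′(0) = -189.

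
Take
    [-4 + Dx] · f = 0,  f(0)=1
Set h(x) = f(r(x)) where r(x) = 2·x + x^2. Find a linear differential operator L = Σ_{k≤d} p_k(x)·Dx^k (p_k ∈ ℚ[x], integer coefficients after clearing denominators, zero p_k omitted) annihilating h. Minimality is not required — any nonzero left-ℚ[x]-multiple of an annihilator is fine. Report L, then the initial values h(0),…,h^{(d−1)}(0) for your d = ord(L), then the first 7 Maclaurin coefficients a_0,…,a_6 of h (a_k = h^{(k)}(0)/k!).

L = (-8 - 8·x) + Dx  (order 1).
h: a_k = 1, 8, 36, 352/3, 920/3, 3392/5, 59104/45, …
ICs: h(0) = 1.

f: a_k = 1, 4, 8, 32/3, 32/3, 128/15, 256/45, …
Substitute x→r, Dx→(1/r')Dx; clear ⇒ L₀.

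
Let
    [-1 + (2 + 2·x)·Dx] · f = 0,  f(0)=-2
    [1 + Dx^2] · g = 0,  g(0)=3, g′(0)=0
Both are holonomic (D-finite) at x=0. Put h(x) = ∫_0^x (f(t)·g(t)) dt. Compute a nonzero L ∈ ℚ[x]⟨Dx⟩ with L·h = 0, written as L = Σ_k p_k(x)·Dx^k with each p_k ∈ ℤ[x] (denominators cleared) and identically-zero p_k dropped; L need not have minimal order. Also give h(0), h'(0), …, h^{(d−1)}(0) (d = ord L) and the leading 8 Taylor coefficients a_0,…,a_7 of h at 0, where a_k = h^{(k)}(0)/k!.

L = (7 + 8·x + 4·x^2)·Dx + (-4 - 4·x)·Dx^2 + (4 + 8·x + 4·x^2)·Dx^3  (order 3).
h: a_k = 0, -6, -3/2, 5/4, 9/32, -5/64, -13/768, 349/53760, …
ICs: h(0) = 0, h′(0) = -6, h′′(0) = -3.

f: a_k = -2, -1, 1/4, -1/8, 5/64, -7/128, 21/512, -33/1024, …
g: a_k = 3, 0, -3/2, 0, 1/8, 0, -1/240, 0, …
L₀ := L_f ⊗_s L_g (sym. prod.), ord ≤ 2.
∫: right-multiply L₀ by Dx.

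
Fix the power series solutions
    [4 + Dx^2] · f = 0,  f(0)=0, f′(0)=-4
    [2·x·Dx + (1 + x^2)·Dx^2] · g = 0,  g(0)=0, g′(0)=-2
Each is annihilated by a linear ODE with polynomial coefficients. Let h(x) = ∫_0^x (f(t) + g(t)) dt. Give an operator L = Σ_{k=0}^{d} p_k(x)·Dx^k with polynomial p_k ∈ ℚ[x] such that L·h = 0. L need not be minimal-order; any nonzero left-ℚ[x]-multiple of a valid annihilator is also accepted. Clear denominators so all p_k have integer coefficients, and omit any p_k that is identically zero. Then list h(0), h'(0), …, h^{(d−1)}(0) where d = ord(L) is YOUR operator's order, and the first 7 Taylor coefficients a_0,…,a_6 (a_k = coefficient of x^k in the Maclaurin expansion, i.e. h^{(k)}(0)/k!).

L = (-32·x + 80·x^3 + 16·x^5)·Dx^2 + (4 + 32·x^2 + 36·x^4 + 8·x^6)·Dx^3 + (-8·x + 20·x^3 + 4·x^5)·Dx^4 + (1 + 8·x^2 + 9·x^4 + 2·x^6)·Dx^5  (order 5).
h: a_k = 0, 0, -3, 0, 5/6, 0, -7/45, …
ICs: h(0) = 0, h′(0) = 0, h′′(0) = -6, h′′′(0) = 0, h′′′′(0) = 20.

f: a_k = 0, -4, 0, 8/3, 0, -8/15, 0, …
g: a_k = 0, -2, 0, 2/3, 0, -2/5, 0, …
L₀ := lclm(L_f,L_g); ord L₀ ≤ 2+2.
Integrate: L := L₀·Dx.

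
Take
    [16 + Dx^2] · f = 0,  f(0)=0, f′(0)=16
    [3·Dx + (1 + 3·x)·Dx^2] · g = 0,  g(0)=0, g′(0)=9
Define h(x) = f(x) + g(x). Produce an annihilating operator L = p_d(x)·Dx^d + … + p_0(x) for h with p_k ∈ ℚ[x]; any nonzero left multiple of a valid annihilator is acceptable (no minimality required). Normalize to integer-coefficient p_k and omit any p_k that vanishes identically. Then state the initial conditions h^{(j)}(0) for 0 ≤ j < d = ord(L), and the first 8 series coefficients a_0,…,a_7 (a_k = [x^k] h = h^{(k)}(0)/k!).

f: a_k = 0, 16, 0, -128/3, 0, 512/15, 0, -4096/315, …
g: a_k = 0, 9, -27/2, 27, -243/4, 729/5, -729/2, 6561/7, …
Weyl lclm of L_f,L_g ⇒ L₀ (ord ≤ 4).
L = (1680 + 2304·x + 3456·x^2)·Dx + (272 + 1584·x + 3456·x^2 + 3456·x^3)·Dx^2 + (105 + 144·x + 216·x^2)·Dx^3 + (17 + 99·x + 216·x^2 + 216·x^3)·Dx^4  (order 4).
h: a_k = 0, 25, -27/2, -47/3, -243/4, 2699/15, -729/2, 291149/315, …
ICs: h(0) = 0, h′(0) = 25, h′′(0) = -27, h′′′(0) = -94.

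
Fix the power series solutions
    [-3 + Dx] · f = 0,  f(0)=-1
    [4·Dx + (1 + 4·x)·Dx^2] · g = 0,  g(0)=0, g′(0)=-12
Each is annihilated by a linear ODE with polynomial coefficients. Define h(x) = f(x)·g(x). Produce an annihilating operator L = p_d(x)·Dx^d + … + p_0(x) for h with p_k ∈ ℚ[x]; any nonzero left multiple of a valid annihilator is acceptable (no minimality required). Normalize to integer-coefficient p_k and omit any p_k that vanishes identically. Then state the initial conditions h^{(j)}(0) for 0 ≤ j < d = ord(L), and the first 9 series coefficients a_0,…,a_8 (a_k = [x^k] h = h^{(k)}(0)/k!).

L = (-3 + 36·x) + (-2 - 24·x)·Dx + (1 + 4·x)·Dx^2  (order 2).
h: a_k = 0, 12, 12, 46, -54, 2589/10, -1675/2, 414129/140, -209991/20, …
ICs: h(0) = 0, h′(0) = 12.

f: a_k = -1, -3, -9/2, -9/2, -27/8, -81/40, -81/80, -243/560, -729/4480, …
g: a_k = 0, -12, 24, -64, 192, -3072/5, 2048, -49152/7, 24576, …
h₀=f·g: eliminate ⇒ L₀, order ≤ 1·2.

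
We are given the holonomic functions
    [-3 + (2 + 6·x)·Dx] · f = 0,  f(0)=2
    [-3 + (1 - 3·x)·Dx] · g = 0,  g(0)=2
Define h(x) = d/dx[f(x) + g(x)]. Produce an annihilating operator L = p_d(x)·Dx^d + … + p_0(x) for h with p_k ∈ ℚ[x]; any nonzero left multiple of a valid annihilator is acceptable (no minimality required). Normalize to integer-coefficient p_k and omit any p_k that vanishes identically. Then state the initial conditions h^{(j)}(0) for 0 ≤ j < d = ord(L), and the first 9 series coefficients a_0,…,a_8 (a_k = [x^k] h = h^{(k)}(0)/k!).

f: a_k = 2, 3, -9/4, 27/8, -405/64, 1701/128, -15309/512, 72171/1024, -2814669/16384, …
g: a_k = 2, 6, 18, 54, 162, 486, 1458, 4374, 13122, …
Sum ⇒ L₀ = lclm(L_f,L_g) in ℚ(x)⟨Dx⟩.
h=h₀': d/dx-closure on L₀ ⇒ L.
L = (-162 - 162·x) + (-63 - 486·x - 567·x^2)·Dx + (10 + 18·x - 90·x^2 - 162·x^3)·Dx^2  (order 2).
h: a_k = 9, 63/2, 1377/8, 9963/16, 319545/128, 2193561/256, 31858029/1024, 212176179/2048, 11736165897/32768, …
ICs: h(0) = 9, h′(0) = 63/2.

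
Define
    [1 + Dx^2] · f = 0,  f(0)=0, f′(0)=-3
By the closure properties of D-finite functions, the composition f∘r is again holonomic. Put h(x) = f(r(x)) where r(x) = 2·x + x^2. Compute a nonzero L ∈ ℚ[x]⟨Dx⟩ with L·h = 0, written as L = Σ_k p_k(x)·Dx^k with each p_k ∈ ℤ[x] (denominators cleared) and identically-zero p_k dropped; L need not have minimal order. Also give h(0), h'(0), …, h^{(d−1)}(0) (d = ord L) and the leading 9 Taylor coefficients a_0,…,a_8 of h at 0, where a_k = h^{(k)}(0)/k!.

f: a_k = 0, -3, 0, 1/2, 0, -1/40, 0, 1/1680, 0, …
Change of var in L_f (x↦r) gives L₀.
L = (4 + 12·x + 12·x^2 + 4·x^3) - Dx + (1 + x)·Dx^2  (order 2).
h: a_k = 0, -6, -3, 4, 6, 11/5, -3/2, -202/105, -11/15, …
ICs: h(0) = 0, h′(0) = -6.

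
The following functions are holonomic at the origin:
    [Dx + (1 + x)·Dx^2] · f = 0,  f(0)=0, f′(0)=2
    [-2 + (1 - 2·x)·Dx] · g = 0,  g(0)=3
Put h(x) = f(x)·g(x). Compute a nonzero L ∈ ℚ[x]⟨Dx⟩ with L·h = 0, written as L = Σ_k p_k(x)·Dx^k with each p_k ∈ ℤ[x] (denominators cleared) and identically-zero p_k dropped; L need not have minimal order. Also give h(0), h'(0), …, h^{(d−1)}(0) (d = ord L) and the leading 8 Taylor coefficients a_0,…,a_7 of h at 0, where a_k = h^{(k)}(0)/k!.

L = 2 + (3 + 6·x)·Dx + (-1 + x + 2·x^2)·Dx^2  (order 2).
h: a_k = 0, 6, 9, 20, 77/2, 391/5, 777/5, 10908/35, …
ICs: h(0) = 0, h′(0) = 6.

f: a_k = 0, 2, -1, 2/3, -1/2, 2/5, -1/3, 2/7, …
g: a_k = 3, 6, 12, 24, 48, 96, 192, 384, …
h₀=f·g: eliminate ⇒ L₀, order ≤ 2·1.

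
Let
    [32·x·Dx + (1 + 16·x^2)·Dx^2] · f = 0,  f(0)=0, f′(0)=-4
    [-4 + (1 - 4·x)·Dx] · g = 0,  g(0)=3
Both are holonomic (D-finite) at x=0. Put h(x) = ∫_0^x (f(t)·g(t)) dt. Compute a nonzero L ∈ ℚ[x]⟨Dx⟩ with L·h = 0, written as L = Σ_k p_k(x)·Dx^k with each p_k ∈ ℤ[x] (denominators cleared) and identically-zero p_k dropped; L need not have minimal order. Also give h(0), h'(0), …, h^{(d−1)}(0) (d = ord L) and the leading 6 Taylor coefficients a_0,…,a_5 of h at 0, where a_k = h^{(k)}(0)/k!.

L = 128·x·Dx + (8 - 32·x + 256·x^2)·Dx^2 + (-1 + 4·x - 16·x^2 + 64·x^3)·Dx^3  (order 3).
h: a_k = 0, 0, -6, -16, -32, -512/5, …
ICs: h(0) = 0, h′(0) = 0, h′′(0) = -12.

f: a_k = 0, -4, 0, 64/3, 0, -1024/5, …
g: a_k = 3, 12, 48, 192, 768, 3072, …
Product ⇒ symmetric product L₀, ord ≤ 2.
Integrate: L := L₀·Dx.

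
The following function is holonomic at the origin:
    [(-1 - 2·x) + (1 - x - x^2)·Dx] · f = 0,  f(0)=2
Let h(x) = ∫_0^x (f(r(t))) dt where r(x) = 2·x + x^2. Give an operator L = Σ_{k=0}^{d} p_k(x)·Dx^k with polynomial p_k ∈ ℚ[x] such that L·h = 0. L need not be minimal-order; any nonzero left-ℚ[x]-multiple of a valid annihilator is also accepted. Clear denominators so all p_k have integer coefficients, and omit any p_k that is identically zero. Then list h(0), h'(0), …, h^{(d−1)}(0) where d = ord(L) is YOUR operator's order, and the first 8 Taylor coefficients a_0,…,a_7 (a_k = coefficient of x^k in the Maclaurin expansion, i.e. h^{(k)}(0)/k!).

L = (2 + 10·x + 12·x^2 + 4·x^3)·Dx + (-1 + 2·x + 5·x^2 + 4·x^3 + x^4)·Dx^2  (order 2).
h: a_k = 0, 2, 2, 6, 16, 236/5, 434/3, 3190/7, …
ICs: h(0) = 0, h′(0) = 2.

f: a_k = 2, 2, 4, 6, 10, 16, 26, 42, …
h₀=f(r): pull back L_f along r ⇒ L₀.
h=∫h₀ ⇒ L = L₀·Dx.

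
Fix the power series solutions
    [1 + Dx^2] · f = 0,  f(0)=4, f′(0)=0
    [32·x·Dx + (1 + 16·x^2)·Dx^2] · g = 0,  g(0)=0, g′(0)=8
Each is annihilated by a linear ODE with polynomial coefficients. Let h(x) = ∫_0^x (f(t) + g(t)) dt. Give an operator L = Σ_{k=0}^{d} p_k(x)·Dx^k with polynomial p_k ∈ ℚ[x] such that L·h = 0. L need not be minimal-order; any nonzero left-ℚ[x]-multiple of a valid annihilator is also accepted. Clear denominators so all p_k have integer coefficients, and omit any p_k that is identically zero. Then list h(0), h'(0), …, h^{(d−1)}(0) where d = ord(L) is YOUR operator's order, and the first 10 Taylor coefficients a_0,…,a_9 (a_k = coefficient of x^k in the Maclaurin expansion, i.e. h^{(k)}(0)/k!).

f: a_k = 4, 0, -2, 0, 1/6, 0, -1/180, 0, 1/10080, 0, …
g: a_k = 0, 8, 0, -128/3, 0, 2048/5, 0, -32768/7, 0, 524288/9, …
h₀=f+g: left-lcm gives L₀, ord ≤ 4.
h=∫₀ˣh₀: take L = L₀·Dx.
L = (-6112·x + 99328·x^3 + 8192·x^5)·Dx^2 + (-31 + 1072·x^2 + 25344·x^4 + 4096·x^6)·Dx^3 + (-6112·x + 99328·x^3 + 8192·x^5)·Dx^4 + (-31 + 1072·x^2 + 25344·x^4 + 4096·x^6)·Dx^5  (order 5).
h: a_k = 0, 4, 4, -2/3, -32/3, 1/30, 1024/15, -1/1260, -4096/7, 1/90720, …
ICs: h(0) = 0, h′(0) = 4, h′′(0) = 8, h′′′(0) = -4, h′′′′(0) = -256.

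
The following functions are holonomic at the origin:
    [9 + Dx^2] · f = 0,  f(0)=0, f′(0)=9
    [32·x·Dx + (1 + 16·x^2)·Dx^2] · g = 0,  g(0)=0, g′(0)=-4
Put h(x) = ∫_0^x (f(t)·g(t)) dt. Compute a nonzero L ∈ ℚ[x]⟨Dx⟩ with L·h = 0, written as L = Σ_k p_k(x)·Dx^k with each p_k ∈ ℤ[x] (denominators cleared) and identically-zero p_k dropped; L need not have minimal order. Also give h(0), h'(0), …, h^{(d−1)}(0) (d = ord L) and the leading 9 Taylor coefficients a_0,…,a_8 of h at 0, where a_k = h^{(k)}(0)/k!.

f: a_k = 0, 9, 0, -27/2, 0, 243/40, 0, -729/560, 0, …
g: a_k = 0, -4, 0, 64/3, 0, -1024/5, 0, 16384/7, 0, …
Product ⇒ symmetric product L₀, ord ≤ 4.
Integrate: L := L₀·Dx.
L = (16425 + 696384·x^2 + 2778624·x^4 + 11943936·x^6 + 47775744·x^8)·Dx + (23616·x + 543744·x^3 + 3981312·x^5 + 21233664·x^7)·Dx^2 + (2050 + 87168·x^2 + 470016·x^4 + 2654208·x^6 + 10616832·x^8)·Dx^3 + (2624·x + 60416·x^3 + 442368·x^5 + 2359296·x^7)·Dx^4 + (25 + 1088·x^2 + 17920·x^4 + 147456·x^6 + 589824·x^8)·Dx^5  (order 5).
h: a_k = 0, 0, 0, -12, 0, 246/5, 0, -4311/14, 0, …
ICs: h(0) = 0, h′(0) = 0, h′′(0) = 0, h′′′(0) = -72, h′′′′(0) = 0.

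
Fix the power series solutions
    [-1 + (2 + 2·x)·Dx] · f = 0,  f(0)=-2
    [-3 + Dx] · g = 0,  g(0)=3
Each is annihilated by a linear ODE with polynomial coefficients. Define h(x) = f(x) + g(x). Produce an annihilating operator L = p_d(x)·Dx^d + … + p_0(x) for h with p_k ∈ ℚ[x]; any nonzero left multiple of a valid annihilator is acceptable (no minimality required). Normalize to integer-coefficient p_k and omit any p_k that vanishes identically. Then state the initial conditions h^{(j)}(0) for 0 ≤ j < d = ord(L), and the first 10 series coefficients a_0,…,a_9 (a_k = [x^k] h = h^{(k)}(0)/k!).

L = (21 + 18·x) + (-37 - 72·x - 36·x^2)·Dx + (10 + 22·x + 12·x^2)·Dx^2  (order 2).
h: a_k = 1, 8, 55/4, 107/8, 653/64, 3853/640, 7881/2560, 45501/35840, 294951/573440, 161599/1146880, …
ICs: h(0) = 1, h′(0) = 8.

f: a_k = -2, -1, 1/4, -1/8, 5/64, -7/128, 21/512, -33/1024, 429/16384, -715/32768, …
g: a_k = 3, 9, 27/2, 27/2, 81/8, 243/40, 243/80, 729/560, 2187/4480, 729/4480, …
L₀ := lclm(L_f,L_g); ord L₀ ≤ 1+1.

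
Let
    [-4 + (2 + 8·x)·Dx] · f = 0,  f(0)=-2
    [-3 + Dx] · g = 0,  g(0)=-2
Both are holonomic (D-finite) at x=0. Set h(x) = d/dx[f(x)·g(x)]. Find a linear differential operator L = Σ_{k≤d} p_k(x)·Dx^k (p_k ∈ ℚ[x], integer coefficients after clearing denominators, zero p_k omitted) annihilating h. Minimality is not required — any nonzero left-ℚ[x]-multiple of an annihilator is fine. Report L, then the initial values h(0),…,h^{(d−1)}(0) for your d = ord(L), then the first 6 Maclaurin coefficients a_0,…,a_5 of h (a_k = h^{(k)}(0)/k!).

f: a_k = -2, -4, 4, -8, 20, -56, …
g: a_k = -2, -6, -9, -9, -27/4, -81/20, …
Sym-product of L_f,L_g gives L₀ (≤ ord 1).
Differentiate: ansatz ord ≤ ord L₀ ⇒ L.
L = (17 + 120·x + 144·x^2) + (-5 - 32·x - 48·x^2)·Dx  (order 1).
h: a_k = 20, 68, 138, 86, 631/2, -1377/2, …
ICs: h(0) = 20.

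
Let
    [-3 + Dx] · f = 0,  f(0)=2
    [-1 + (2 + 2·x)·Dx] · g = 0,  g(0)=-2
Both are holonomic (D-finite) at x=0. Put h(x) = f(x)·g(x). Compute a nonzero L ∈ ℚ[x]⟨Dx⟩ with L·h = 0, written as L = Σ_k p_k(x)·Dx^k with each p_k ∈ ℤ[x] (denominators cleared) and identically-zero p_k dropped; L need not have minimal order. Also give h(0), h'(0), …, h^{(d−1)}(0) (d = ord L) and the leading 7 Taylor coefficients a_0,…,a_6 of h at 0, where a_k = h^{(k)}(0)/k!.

L = (-7 - 6·x) + (2 + 2·x)·Dx  (order 1).
h: a_k = -4, -14, -47/2, -103/4, -667/32, -4277/320, -9063/1280, …
ICs: h(0) = -4.

f: a_k = 2, 6, 9, 9, 27/4, 81/20, 81/40, …
g: a_k = -2, -1, 1/4, -1/8, 5/64, -7/128, 21/512, …
Sym-product of L_f,L_g gives L₀ (≤ ord 1).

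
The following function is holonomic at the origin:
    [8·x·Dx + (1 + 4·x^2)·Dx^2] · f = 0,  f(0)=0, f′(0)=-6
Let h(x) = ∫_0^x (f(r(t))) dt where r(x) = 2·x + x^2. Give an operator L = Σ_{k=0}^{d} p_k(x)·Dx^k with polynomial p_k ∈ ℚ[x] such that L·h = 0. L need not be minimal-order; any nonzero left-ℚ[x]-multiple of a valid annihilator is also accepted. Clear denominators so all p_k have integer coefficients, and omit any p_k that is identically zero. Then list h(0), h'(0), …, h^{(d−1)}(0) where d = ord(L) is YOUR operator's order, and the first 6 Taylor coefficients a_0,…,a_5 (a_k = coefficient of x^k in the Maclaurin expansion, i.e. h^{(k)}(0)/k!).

f: a_k = 0, -6, 0, 8, 0, -96/5, …
Change of var in L_f (x↦r) gives L₀.
∫: right-multiply L₀ by Dx.
L = (-1 + 32·x + 64·x^2 + 48·x^3 + 12·x^4)·Dx^2 + (1 + x + 16·x^2 + 32·x^3 + 20·x^4 + 4·x^5)·Dx^3  (order 3).
h: a_k = 0, 0, -6, -2, 16, 96/5, …
ICs: h(0) = 0, h′(0) = 0, h′′(0) = -12.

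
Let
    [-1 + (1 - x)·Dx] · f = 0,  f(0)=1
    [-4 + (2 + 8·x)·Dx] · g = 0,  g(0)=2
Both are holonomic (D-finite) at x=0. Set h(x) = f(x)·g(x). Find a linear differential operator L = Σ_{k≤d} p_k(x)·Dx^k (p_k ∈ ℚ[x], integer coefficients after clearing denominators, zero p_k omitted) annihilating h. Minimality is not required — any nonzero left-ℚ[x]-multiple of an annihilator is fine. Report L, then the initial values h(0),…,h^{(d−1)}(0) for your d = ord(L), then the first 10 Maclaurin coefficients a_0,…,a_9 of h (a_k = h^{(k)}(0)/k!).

L = (3 + 2·x) + (-1 - 3·x + 4·x^2)·Dx  (order 1).
h: a_k = 2, 6, 2, 10, -10, 46, -122, 406, -1310, 4410, …
ICs: h(0) = 2.

f: a_k = 1, 1, 1, 1, 1, 1, 1, 1, 1, 1, …
g: a_k = 2, 4, -4, 8, -20, 56, -168, 528, -1716, 5720, …
Sym-product of L_f,L_g gives L₀ (≤ ord 1).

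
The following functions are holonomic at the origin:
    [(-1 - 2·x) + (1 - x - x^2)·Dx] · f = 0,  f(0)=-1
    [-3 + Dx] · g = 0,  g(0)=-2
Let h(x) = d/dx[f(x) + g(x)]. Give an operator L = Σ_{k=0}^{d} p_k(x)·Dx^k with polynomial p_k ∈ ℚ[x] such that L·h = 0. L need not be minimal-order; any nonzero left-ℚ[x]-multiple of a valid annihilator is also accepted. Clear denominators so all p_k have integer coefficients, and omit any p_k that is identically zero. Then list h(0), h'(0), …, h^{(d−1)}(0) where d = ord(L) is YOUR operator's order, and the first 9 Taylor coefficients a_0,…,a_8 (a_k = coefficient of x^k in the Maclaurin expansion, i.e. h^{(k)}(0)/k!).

f: a_k = -1, -1, -2, -3, -5, -8, -13, -21, -34, …
g: a_k = -2, -6, -9, -9, -27/4, -81/20, -81/40, -243/280, -729/2240, …
Sum ⇒ L₀ = lclm(L_f,L_g) in ℚ(x)⟨Dx⟩.
h=h₀': d/dx-closure on L₀ ⇒ L.
L = (18 + 126·x + 144·x^2 + 180·x^3 + 54·x^4) + (-9 - 48·x - 81·x^2 - 24·x^3 + 45·x^4 + 18·x^5)·Dx + (1 + 2·x + 11·x^2 - 12·x^3 - 21·x^4 - 6·x^5)·Dx^2  (order 2).
h: a_k = -7, -22, -36, -47, -241/4, -1803/20, -6123/40, -76889/280, -1110987/2240, …
ICs: h(0) = -7, h′(0) = -22.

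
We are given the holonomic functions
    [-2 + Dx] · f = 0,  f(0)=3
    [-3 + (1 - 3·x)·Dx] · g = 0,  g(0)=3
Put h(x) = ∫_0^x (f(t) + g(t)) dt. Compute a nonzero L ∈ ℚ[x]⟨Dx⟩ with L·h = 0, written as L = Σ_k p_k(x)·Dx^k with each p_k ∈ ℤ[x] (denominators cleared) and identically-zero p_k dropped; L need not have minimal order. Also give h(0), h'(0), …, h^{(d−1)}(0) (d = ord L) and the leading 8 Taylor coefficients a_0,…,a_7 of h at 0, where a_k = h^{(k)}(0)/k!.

f: a_k = 3, 6, 6, 4, 2, 4/5, 4/15, 8/105, …
g: a_k = 3, 9, 27, 81, 243, 729, 2187, 6561, …
L₀ := lclm(L_f,L_g); ord L₀ ≤ 1+1.
Integrate: L := L₀·Dx.
L = (24 + 36·x)·Dx + (-14 - 24·x + 36·x^2)·Dx^2 + (1 + 3·x - 18·x^2)·Dx^3  (order 3).
h: a_k = 0, 6, 15/2, 11, 85/4, 49, 3649/30, 4687/15, …
ICs: h(0) = 0, h′(0) = 6, h′′(0) = 15.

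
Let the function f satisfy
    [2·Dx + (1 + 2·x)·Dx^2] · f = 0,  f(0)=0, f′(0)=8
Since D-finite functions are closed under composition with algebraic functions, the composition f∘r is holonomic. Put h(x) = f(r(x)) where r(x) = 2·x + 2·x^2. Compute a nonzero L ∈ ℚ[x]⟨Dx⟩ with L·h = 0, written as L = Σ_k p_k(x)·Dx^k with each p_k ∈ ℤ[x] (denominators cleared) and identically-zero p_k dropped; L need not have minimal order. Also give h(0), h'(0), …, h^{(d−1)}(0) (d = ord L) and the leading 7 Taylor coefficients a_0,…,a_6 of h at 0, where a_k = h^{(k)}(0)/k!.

L = 2·Dx + (1 + 2·x)·Dx^2  (order 2).
h: a_k = 0, 16, -16, 64/3, -32, 256/5, -256/3, …
ICs: h(0) = 0, h′(0) = 16.

f: a_k = 0, 8, -8, 32/3, -16, 128/5, -128/3, …
h₀=f(r): pull back L_f along r ⇒ L₀.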